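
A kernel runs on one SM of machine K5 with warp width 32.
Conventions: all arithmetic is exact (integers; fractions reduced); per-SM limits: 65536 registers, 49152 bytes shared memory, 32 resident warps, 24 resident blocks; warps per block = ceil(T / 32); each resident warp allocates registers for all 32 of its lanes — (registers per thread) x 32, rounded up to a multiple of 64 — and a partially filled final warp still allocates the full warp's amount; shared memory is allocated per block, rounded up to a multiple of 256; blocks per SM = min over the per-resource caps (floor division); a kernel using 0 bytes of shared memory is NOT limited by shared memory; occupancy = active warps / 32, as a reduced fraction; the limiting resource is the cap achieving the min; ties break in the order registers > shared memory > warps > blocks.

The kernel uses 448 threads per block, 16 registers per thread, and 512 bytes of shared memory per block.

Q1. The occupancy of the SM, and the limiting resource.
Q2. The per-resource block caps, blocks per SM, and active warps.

Answer: occupancy 7/8, limited by warps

registers: 9 blocks
shared memory: 96 blocks
warps: 2 blocks
blocks: 24 blocks

Answer: 2 blocks, 28 active warps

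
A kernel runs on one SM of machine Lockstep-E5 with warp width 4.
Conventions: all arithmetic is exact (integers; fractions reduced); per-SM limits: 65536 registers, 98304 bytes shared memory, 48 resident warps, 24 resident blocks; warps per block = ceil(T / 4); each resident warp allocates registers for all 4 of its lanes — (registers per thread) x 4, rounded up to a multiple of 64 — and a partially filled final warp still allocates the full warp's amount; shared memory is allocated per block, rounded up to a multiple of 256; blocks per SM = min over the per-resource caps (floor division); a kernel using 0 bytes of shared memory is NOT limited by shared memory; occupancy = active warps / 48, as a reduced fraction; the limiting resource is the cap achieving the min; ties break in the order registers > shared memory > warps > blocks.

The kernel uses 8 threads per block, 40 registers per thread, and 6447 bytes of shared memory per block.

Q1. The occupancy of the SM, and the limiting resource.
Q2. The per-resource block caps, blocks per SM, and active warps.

Answer: occupancy 7/12, limited by shared memory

registers: 170 blocks
shared memory: 14 blocks
warps: 24 blocks
blocks: 24 blocks

Answer: 14 blocks, 28 active warps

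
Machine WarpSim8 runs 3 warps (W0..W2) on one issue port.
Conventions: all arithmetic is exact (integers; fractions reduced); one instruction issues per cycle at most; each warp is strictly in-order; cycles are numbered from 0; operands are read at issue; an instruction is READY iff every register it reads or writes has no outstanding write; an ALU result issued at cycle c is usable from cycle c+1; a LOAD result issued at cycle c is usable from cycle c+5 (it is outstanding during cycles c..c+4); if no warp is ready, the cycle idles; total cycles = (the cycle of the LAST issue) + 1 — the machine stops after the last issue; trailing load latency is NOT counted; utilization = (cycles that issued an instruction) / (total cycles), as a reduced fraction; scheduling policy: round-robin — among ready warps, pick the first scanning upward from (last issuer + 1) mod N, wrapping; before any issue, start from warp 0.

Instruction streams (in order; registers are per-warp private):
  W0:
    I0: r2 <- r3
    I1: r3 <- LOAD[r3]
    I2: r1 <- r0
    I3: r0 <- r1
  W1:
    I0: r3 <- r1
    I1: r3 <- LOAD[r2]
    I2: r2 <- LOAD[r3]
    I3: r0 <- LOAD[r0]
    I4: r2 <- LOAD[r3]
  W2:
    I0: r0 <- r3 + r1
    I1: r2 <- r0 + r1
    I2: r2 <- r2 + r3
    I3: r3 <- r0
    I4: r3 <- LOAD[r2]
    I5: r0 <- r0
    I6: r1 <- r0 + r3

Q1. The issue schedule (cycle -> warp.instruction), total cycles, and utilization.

cycle 0: W0.I0
cycle 1: W1.I0
cycle 2: W2.I0
cycle 3: W0.I1
cycle 4: W1.I1
cycle 5: W2.I1
cycle 6: W0.I2
cycle 7: W2.I2
cycle 8: W0.I3
cycle 9: W1.I2
cycle 10: W2.I3
cycle 11: W1.I3
cycle 12: W2.I4
cycle 13: W2.I5
cycle 14: W1.I4
cycle 15: idle
cycle 16: idle
cycle 17: W2.I6

Answer: 18 cycles, utilization 8/9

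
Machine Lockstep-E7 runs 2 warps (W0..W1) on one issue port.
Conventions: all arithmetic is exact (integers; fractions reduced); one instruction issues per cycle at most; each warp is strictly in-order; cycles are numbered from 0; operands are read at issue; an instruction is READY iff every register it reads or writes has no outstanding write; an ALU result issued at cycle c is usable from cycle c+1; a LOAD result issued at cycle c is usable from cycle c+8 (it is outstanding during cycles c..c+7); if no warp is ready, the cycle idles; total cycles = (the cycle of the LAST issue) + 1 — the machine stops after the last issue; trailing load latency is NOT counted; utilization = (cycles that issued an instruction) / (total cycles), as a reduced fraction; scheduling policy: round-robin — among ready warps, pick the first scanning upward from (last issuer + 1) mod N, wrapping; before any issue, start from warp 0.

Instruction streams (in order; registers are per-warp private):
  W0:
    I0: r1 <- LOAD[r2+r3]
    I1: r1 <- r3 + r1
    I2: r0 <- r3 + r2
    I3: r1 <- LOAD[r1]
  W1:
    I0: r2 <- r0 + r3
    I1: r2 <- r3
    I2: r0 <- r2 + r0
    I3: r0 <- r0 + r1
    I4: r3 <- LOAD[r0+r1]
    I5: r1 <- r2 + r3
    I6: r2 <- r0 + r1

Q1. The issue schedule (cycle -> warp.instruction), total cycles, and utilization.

cycle 0: W0.I0
cycle 1: W1.I0
cycle 2: W1.I1
cycle 3: W1.I2
cycle 4: W1.I3
cycle 5: W1.I4
cycle 6: idle
cycle 7: idle
cycle 8: W0.I1
cycle 9: W0.I2
cycle 10: W0.I3
cycle 11: idle
cycle 12: idle
cycle 13: W1.I5
cycle 14: W1.I6

Answer: 15 cycles, utilization 11/15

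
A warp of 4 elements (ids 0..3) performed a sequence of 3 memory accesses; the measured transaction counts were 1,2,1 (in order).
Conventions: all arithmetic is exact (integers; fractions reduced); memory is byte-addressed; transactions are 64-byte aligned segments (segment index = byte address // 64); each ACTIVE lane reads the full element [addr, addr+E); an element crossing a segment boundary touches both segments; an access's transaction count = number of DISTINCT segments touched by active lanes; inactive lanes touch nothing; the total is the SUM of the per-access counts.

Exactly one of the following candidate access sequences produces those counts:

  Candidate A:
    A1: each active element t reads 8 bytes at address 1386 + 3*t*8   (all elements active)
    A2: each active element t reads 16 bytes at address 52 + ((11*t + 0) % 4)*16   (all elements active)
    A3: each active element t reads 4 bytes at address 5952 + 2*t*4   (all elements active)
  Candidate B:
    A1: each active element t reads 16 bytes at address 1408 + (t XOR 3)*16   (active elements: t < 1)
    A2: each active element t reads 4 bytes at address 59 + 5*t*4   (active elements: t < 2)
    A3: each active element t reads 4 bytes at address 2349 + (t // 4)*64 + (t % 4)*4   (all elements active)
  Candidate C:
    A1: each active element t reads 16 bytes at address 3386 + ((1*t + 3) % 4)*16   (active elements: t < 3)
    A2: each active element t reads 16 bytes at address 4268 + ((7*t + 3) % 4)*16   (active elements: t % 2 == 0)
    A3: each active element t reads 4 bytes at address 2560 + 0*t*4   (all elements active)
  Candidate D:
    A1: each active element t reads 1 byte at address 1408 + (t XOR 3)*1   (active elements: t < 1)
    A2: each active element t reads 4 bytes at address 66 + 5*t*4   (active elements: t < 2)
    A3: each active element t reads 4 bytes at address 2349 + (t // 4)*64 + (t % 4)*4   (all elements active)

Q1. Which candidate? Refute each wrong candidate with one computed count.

A: A1 gives 2 transactions, not 1
C: A1 gives 2 transactions, not 1
D: A2 gives 1 transaction, not 2
B: all counts match (1,2,1)

Answer: B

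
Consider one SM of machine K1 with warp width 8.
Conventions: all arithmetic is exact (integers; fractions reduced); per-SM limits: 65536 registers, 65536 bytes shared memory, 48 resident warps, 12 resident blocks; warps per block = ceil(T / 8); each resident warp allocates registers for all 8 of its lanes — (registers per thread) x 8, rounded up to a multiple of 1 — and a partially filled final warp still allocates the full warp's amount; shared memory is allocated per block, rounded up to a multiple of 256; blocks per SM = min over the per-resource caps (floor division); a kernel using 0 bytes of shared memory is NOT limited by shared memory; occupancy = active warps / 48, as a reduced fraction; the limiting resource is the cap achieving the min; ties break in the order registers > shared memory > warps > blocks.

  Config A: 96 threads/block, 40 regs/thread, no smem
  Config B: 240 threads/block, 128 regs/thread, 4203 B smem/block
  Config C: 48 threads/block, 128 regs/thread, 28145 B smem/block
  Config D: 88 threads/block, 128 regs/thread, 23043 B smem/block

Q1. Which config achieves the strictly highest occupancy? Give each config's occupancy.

occupancies: A 1, B 5/8, C 1/4, D 11/24

Answer: A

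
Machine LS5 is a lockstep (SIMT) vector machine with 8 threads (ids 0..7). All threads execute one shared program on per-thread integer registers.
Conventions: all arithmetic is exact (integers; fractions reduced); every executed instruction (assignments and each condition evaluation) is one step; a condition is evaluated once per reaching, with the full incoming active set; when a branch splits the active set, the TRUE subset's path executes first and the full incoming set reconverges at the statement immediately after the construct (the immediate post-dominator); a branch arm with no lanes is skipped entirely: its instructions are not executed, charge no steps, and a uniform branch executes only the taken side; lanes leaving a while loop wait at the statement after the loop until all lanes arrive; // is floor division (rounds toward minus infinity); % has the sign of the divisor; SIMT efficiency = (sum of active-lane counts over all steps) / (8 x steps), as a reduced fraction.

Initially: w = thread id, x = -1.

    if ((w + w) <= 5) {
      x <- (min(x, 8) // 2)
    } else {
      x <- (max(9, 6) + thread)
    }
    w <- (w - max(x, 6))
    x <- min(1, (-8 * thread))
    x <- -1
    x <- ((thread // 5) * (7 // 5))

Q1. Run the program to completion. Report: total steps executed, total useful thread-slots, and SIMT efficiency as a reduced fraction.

Answer: 7 steps, 48 useful, 6/7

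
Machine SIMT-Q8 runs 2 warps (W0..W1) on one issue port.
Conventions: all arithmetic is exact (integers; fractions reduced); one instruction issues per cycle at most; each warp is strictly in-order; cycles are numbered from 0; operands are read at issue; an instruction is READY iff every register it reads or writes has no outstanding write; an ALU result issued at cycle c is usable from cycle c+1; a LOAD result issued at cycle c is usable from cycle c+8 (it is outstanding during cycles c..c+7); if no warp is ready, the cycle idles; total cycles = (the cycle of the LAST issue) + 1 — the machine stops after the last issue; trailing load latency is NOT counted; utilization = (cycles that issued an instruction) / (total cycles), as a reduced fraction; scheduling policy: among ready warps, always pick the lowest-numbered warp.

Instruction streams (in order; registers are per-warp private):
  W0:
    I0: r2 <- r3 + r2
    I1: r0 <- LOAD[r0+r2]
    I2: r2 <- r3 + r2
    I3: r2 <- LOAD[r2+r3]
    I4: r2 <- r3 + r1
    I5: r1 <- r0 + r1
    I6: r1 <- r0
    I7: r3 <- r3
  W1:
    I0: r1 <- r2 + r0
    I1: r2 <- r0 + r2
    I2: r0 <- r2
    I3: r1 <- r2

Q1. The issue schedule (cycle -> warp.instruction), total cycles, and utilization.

cycle 0: W0.I0
cycle 1: W0.I1
cycle 2: W0.I2
cycle 3: W0.I3
cycle 4: W1.I0
cycle 5: W1.I1
cycle 6: W1.I2
cycle 7: W1.I3
cycle 8: idle
cycle 9: idle
cycle 10: idle
cycle 11: W0.I4
cycle 12: W0.I5
cycle 13: W0.I6
cycle 14: W0.I7

Answer: 15 cycles, utilization 4/5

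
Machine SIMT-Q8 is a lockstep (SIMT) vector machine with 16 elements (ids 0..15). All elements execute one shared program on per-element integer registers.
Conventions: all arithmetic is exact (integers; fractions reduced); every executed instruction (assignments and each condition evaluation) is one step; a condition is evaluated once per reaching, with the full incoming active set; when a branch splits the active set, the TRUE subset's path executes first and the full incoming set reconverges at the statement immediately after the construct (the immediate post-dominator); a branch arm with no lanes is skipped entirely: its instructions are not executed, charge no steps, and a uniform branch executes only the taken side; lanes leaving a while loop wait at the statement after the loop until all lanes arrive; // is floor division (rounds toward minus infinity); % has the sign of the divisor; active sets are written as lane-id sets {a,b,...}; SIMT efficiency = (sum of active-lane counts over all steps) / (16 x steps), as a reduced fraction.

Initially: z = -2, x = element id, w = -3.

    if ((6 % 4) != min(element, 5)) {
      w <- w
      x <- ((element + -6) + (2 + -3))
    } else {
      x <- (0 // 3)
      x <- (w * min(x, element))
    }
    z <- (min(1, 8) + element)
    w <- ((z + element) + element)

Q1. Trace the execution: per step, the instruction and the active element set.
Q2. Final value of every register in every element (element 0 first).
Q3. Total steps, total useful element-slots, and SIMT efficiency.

step 0: eval ((6 % 4) != min(element, 5)) {0,1,2,3,4,5,6,7,8,9,10,11,12,13,14,15}
step 1: w <- w                       {0,1,3,4,5,6,7,8,9,10,11,12,13,14,15}
step 2: x <- ((element + -6) + (2 + -3)) {0,1,3,4,5,6,7,8,9,10,11,12,13,14,15}
step 3: x <- (0 // 3)                {2}
step 4: x <- (w * min(x, element))   {2}
step 5: z <- (min(1, 8) + element)   {0,1,2,3,4,5,6,7,8,9,10,11,12,13,14,15}
step 6: w <- ((z + element) + element) {0,1,2,3,4,5,6,7,8,9,10,11,12,13,14,15}

Answer: 7 steps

z: 1,2,3,4,5,6,7,8,9,10,11,12,13,14,15,16
x: -7,-6,0,-4,-3,-2,-1,0,1,2,3,4,5,6,7,8
w: 1,4,7,10,13,16,19,22,25,28,31,34,37,40,43,46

steps = 7; useful = 80; efficiency = 80/112 = 5/7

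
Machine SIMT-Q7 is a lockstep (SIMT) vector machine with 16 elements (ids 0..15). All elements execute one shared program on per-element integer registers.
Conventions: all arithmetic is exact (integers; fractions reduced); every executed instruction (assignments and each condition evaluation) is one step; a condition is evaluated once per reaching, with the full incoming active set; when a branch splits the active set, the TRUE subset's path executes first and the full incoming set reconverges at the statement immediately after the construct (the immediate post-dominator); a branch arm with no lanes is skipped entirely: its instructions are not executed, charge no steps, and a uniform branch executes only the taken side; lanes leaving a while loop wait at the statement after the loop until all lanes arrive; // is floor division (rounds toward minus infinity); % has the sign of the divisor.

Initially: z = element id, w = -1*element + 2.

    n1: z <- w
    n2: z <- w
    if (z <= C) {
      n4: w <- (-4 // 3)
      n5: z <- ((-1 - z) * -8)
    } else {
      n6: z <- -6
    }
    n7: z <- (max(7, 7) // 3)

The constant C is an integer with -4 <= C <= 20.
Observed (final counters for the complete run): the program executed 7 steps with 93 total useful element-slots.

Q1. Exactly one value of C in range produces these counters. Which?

Answer: C = -1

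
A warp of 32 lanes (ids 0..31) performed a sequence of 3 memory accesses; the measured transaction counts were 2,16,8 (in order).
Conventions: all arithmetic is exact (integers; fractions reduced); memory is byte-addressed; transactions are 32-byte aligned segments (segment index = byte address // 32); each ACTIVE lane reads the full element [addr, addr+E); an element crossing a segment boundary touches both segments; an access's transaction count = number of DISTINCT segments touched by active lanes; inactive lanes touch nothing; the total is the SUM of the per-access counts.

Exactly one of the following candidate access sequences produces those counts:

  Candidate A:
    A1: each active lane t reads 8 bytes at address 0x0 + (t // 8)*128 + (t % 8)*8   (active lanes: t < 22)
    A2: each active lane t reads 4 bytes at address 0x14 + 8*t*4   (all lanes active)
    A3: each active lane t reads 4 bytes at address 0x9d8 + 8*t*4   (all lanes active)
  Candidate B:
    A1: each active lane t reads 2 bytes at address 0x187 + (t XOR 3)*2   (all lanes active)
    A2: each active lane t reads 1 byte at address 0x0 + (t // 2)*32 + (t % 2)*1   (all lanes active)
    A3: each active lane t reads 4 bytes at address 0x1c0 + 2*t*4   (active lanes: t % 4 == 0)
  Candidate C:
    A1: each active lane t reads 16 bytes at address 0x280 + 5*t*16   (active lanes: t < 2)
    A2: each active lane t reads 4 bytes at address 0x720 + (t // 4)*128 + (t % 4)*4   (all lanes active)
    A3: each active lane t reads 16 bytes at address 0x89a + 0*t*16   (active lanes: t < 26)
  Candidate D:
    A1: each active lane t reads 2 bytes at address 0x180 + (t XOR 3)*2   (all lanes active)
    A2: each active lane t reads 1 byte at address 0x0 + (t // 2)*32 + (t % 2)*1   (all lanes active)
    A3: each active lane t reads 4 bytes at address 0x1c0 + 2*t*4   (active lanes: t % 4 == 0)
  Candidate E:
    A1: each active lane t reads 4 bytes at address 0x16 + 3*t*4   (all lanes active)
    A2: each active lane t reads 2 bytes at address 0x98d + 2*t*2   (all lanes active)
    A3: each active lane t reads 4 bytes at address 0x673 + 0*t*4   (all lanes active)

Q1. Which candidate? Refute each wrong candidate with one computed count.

A: A1 gives 6 transactions, not 2
B: A1 gives 3 transactions, not 2
C: A2 gives 8 transactions, not 16
E: A1 gives 13 transactions, not 2
D: all counts match (2,16,8)

Answer: D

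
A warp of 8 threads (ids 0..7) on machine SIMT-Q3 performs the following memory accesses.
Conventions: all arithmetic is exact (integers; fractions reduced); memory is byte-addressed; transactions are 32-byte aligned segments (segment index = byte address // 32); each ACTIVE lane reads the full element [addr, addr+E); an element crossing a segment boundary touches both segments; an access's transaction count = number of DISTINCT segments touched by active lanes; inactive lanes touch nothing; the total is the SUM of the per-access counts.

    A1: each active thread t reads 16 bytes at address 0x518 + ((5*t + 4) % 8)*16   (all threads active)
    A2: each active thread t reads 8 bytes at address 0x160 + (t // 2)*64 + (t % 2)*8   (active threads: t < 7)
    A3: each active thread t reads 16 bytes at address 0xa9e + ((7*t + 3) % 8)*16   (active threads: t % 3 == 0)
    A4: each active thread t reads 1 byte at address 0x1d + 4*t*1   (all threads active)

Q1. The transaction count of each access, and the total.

A1: 5 transactions
A2: 4 transactions
A3: 4 transactions
A4: 2 transactions

Answer: 5,4,4,2; total 15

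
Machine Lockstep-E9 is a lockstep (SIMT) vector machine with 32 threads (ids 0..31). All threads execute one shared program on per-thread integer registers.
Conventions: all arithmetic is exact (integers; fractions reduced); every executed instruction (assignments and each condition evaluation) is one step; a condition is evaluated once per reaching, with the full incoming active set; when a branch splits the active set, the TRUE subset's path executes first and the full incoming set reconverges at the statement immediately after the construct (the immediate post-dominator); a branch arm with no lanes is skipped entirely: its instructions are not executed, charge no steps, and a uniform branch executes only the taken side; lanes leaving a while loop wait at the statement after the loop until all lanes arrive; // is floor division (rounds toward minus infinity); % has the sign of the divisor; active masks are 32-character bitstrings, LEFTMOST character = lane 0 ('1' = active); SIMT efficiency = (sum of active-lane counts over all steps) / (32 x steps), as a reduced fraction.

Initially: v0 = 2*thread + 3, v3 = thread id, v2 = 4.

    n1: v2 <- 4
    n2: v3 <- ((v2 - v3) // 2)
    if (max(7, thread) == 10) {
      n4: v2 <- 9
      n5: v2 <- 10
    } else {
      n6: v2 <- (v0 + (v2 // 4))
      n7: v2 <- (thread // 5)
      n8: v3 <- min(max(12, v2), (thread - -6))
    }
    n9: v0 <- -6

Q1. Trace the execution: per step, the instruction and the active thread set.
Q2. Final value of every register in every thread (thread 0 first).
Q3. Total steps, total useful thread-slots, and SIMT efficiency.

step 0: v2 <- 4                      11111111111111111111111111111111
step 1: v3 <- ((v2 - v3) // 2)       11111111111111111111111111111111
step 2: eval (max(7, thread) == 10)  11111111111111111111111111111111
step 3: v2 <- 9                      00000000001000000000000000000000
step 4: v2 <- 10                     00000000001000000000000000000000
step 5: v2 <- (v0 + (v2 // 4))       11111111110111111111111111111111
step 6: v2 <- (thread // 5)          11111111110111111111111111111111
step 7: v3 <- min(max(12, v2), (thread - -6)) 11111111110111111111111111111111
step 8: v0 <- -6                     11111111111111111111111111111111

Answer: 9 steps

v0: -6,-6,-6,-6,-6,-6,-6,-6,-6,-6,-6,-6,-6,-6,-6,-6,-6,-6,-6,-6,-6,-6,-6,-6,-6,-6,-6,-6,-6,-6,-6,-6
v3: 6,7,8,9,10,11,12,12,12,12,-3,12,12,12,12,12,12,12,12,12,12,12,12,12,12,12,12,12,12,12,12,12
v2: 0,0,0,0,0,1,1,1,1,1,10,2,2,2,2,3,3,3,3,3,4,4,4,4,4,5,5,5,5,5,6,6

steps = 9; useful = 223; efficiency = 223/288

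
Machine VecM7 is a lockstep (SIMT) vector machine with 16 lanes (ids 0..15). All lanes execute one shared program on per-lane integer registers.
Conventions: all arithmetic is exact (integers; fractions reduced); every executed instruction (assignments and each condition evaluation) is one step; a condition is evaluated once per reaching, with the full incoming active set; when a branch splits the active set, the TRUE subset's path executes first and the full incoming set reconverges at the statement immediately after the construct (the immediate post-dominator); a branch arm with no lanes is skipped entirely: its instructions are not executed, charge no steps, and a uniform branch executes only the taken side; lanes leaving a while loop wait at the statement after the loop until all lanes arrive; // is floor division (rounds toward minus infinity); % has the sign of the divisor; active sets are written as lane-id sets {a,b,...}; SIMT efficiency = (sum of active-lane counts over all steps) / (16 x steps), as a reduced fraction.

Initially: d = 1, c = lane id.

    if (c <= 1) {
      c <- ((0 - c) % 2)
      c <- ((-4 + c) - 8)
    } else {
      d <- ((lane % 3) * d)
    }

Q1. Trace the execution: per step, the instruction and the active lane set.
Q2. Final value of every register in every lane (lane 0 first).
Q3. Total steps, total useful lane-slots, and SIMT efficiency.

step 0: eval (c <= 1)                {0,1,2,3,4,5,6,7,8,9,10,11,12,13,14,15}
step 1: c <- ((0 - c) % 2)           {0,1}
step 2: c <- ((-4 + c) - 8)          {0,1}
step 3: d <- ((lane % 3) * d)        {2,3,4,5,6,7,8,9,10,11,12,13,14,15}

Answer: 4 steps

d: 1,1,2,0,1,2,0,1,2,0,1,2,0,1,2,0
c: -12,-11,2,3,4,5,6,7,8,9,10,11,12,13,14,15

steps = 4; useful = 34; efficiency = 34/64 = 17/32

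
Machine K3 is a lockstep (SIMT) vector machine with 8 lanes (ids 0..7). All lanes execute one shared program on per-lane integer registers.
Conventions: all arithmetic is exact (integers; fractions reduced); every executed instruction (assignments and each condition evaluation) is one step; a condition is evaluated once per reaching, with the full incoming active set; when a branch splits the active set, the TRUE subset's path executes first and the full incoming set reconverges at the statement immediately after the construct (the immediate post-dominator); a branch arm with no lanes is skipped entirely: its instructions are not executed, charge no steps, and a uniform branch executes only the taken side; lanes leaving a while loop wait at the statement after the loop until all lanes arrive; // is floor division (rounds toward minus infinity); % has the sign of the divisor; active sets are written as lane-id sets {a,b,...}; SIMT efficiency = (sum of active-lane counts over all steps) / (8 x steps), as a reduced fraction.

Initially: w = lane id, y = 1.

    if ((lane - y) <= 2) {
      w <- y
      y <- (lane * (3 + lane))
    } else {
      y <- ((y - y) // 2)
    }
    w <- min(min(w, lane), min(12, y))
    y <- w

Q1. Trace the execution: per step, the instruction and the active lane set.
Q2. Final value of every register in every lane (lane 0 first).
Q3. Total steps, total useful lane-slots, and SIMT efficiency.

step 0: eval ((lane - y) <= 2)       {0,1,2,3,4,5,6,7}
step 1: w <- y                       {0,1,2,3}
step 2: y <- (lane * (3 + lane))     {0,1,2,3}
step 3: y <- ((y - y) // 2)          {4,5,6,7}
step 4: w <- min(min(w, lane), min(12, y)) {0,1,2,3,4,5,6,7}
step 5: y <- w                       {0,1,2,3,4,5,6,7}

Answer: 6 steps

w: 0,1,1,1,0,0,0,0
y: 0,1,1,1,0,0,0,0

steps = 6; useful = 36; efficiency = 36/48 = 3/4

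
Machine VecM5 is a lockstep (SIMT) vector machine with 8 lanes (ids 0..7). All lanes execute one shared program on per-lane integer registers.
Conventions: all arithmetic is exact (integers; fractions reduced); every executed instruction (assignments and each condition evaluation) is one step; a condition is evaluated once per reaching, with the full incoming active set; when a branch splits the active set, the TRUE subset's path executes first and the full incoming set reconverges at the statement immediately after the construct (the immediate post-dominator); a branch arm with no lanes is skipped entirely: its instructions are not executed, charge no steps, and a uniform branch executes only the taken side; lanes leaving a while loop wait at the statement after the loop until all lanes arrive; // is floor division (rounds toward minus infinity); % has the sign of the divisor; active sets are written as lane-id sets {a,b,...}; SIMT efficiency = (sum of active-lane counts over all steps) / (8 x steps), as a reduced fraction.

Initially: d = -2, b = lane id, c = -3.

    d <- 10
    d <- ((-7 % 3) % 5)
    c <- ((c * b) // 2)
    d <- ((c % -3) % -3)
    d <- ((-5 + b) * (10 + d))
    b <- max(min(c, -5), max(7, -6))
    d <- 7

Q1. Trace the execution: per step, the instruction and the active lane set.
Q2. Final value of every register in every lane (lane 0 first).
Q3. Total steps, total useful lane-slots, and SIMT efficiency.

step 0: d <- 10                      {0,1,2,3,4,5,6,7}
step 1: d <- ((-7 % 3) % 5)          {0,1,2,3,4,5,6,7}
step 2: c <- ((c * b) // 2)          {0,1,2,3,4,5,6,7}
step 3: d <- ((c % -3) % -3)         {0,1,2,3,4,5,6,7}
step 4: d <- ((-5 + b) * (10 + d))   {0,1,2,3,4,5,6,7}
step 5: b <- max(min(c, -5), max(7, -6)) {0,1,2,3,4,5,6,7}
step 6: d <- 7                       {0,1,2,3,4,5,6,7}

Answer: 7 steps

d: 7,7,7,7,7,7,7,7
b: 7,7,7,7,7,7,7,7
c: 0,-2,-3,-5,-6,-8,-9,-11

steps = 7; useful = 56; efficiency = 56/56 = 1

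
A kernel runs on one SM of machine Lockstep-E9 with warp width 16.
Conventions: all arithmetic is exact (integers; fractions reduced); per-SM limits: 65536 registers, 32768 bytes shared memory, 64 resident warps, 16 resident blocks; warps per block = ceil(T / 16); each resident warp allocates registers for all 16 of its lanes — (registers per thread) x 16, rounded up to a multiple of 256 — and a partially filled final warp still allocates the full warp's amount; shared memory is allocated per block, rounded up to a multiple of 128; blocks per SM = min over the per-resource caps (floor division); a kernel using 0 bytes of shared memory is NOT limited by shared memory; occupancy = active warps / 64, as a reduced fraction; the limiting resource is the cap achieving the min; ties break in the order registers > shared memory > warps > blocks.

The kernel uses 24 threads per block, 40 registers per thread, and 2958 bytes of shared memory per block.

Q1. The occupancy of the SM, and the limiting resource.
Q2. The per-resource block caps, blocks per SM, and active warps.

Answer: occupancy 5/16, limited by shared memory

registers: 42 blocks
shared memory: 10 blocks
warps: 32 blocks
blocks: 16 blocks

Answer: 10 blocks, 20 active warps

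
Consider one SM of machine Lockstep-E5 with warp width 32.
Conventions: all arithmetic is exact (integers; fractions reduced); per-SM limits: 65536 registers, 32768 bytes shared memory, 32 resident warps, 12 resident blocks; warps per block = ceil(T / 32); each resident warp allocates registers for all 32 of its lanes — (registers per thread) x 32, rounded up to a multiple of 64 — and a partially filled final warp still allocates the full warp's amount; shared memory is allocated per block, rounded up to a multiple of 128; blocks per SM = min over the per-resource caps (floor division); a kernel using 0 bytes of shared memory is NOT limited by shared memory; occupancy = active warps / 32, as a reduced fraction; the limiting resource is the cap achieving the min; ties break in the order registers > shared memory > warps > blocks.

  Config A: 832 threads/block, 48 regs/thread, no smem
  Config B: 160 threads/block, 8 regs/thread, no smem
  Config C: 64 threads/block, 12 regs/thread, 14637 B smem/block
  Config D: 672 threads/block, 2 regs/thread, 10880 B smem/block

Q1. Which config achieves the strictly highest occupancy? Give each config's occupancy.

occupancies: A 13/16, B 15/16, C 1/8, D 21/32

Answer: B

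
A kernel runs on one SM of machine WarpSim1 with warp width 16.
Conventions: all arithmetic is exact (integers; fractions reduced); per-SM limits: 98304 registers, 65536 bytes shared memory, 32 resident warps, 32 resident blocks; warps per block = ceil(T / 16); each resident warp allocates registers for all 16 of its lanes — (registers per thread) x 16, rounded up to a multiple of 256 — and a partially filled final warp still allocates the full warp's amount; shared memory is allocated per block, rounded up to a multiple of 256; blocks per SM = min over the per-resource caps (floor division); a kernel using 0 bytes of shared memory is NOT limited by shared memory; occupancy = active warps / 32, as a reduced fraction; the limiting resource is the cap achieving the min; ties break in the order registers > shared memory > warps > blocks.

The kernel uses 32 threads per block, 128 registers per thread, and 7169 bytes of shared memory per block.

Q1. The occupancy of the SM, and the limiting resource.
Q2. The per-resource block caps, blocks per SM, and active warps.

Answer: occupancy 1/2, limited by shared memory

registers: 24 blocks
shared memory: 8 blocks
warps: 16 blocks
blocks: 32 blocks

Answer: 8 blocks, 16 active warps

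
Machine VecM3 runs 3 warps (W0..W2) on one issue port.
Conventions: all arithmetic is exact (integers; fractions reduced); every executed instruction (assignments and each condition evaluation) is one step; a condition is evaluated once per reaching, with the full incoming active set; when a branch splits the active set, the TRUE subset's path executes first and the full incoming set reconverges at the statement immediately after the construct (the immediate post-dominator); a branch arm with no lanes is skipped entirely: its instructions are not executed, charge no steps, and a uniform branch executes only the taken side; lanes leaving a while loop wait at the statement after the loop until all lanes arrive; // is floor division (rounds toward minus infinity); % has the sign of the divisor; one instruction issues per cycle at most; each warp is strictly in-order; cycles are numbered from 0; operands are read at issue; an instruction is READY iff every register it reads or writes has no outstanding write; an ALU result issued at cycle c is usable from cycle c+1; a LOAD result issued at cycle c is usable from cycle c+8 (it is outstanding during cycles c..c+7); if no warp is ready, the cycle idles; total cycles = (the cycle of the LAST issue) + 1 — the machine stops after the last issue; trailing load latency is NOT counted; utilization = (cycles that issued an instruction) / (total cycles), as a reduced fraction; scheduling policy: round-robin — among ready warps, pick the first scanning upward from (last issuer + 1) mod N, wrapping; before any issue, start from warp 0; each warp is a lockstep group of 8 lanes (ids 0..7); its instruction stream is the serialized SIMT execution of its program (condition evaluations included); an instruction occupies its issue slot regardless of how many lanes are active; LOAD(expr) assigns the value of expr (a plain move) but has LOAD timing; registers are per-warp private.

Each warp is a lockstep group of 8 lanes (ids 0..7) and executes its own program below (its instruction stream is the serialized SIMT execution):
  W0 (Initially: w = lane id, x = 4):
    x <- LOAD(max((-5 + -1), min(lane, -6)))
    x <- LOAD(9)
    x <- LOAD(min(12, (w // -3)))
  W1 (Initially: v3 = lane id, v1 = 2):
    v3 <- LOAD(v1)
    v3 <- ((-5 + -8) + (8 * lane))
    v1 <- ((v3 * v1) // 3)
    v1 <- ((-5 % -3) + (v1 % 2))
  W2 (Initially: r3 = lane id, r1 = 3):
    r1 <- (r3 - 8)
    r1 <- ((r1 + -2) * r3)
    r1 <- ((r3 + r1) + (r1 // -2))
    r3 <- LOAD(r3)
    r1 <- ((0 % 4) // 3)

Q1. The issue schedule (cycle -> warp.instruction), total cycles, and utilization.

cycle 0: W0.I0
cycle 1: W1.I0
cycle 2: W2.I0
cycle 3: W2.I1
cycle 4: W2.I2
cycle 5: W2.I3
cycle 6: W2.I4
cycle 7: idle
cycle 8: W0.I1
cycle 9: W1.I1
cycle 10: W1.I2
cycle 11: W1.I3
cycle 12: idle
cycle 13: idle
cycle 14: idle
cycle 15: idle
cycle 16: W0.I2

Answer: 17 cycles, utilization 12/17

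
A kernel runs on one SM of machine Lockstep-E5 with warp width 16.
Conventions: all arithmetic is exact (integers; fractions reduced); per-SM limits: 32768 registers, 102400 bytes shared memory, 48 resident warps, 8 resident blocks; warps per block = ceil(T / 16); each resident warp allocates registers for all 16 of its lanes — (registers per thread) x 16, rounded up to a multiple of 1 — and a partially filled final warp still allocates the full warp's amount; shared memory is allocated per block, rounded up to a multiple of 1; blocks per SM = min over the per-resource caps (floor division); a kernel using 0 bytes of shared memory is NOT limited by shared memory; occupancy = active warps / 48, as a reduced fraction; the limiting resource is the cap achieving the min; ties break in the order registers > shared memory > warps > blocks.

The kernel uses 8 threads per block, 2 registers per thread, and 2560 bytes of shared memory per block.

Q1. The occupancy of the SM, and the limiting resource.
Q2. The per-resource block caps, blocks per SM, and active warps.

Answer: occupancy 1/6, limited by blocks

registers: 1024 blocks
shared memory: 40 blocks
warps: 48 blocks
blocks: 8 blocks

Answer: 8 blocks, 8 active warps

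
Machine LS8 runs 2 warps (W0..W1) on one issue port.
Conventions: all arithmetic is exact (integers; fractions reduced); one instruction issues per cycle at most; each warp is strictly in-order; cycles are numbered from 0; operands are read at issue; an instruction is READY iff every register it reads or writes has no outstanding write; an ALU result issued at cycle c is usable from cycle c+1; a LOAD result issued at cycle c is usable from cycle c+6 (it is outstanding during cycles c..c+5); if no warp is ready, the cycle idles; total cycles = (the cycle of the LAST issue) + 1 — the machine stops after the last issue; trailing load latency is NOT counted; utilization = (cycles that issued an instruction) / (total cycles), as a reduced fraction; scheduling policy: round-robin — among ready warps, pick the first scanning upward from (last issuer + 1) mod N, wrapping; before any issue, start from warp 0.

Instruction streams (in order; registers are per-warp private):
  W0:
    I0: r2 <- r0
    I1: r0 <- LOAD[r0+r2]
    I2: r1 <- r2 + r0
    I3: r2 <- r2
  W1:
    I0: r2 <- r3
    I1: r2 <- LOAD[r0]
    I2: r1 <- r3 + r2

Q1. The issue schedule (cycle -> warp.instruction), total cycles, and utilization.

cycle 0: W0.I0
cycle 1: W1.I0
cycle 2: W0.I1
cycle 3: W1.I1
cycle 4: idle
cycle 5: idle
cycle 6: idle
cycle 7: idle
cycle 8: W0.I2
cycle 9: W1.I2
cycle 10: W0.I3

Answer: 11 cycles, utilization 7/11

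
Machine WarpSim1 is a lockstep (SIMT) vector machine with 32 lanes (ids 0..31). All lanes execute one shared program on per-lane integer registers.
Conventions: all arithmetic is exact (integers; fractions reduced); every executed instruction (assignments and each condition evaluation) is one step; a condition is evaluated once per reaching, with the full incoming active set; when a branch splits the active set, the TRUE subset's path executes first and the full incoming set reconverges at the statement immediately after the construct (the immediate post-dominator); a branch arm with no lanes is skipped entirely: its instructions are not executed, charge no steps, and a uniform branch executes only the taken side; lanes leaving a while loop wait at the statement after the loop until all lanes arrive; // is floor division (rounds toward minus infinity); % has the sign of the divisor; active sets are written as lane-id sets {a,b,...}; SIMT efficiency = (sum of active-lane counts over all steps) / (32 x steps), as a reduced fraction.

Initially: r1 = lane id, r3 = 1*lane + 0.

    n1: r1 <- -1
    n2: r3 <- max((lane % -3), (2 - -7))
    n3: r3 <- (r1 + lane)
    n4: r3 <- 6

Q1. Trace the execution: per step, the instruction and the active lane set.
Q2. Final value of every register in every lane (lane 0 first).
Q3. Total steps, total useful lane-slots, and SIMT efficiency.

step 0: r1 <- -1                     {0,1,2,3,4,5,6,7,8,9,10,11,12,13,14,15,16,17,18,19,20,21,22,23,24,25,26,27,28,29,30,31}
step 1: r3 <- max((lane % -3), (2 - -7)) {0,1,2,3,4,5,6,7,8,9,10,11,12,13,14,15,16,17,18,19,20,21,22,23,24,25,26,27,28,29,30,31}
step 2: r3 <- (r1 + lane)            {0,1,2,3,4,5,6,7,8,9,10,11,12,13,14,15,16,17,18,19,20,21,22,23,24,25,26,27,28,29,30,31}
step 3: r3 <- 6                      {0,1,2,3,4,5,6,7,8,9,10,11,12,13,14,15,16,17,18,19,20,21,22,23,24,25,26,27,28,29,30,31}

Answer: 4 steps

r1: -1,-1,-1,-1,-1,-1,-1,-1,-1,-1,-1,-1,-1,-1,-1,-1,-1,-1,-1,-1,-1,-1,-1,-1,-1,-1,-1,-1,-1,-1,-1,-1
r3: 6,6,6,6,6,6,6,6,6,6,6,6,6,6,6,6,6,6,6,6,6,6,6,6,6,6,6,6,6,6,6,6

steps = 4; useful = 128; efficiency = 128/128 = 1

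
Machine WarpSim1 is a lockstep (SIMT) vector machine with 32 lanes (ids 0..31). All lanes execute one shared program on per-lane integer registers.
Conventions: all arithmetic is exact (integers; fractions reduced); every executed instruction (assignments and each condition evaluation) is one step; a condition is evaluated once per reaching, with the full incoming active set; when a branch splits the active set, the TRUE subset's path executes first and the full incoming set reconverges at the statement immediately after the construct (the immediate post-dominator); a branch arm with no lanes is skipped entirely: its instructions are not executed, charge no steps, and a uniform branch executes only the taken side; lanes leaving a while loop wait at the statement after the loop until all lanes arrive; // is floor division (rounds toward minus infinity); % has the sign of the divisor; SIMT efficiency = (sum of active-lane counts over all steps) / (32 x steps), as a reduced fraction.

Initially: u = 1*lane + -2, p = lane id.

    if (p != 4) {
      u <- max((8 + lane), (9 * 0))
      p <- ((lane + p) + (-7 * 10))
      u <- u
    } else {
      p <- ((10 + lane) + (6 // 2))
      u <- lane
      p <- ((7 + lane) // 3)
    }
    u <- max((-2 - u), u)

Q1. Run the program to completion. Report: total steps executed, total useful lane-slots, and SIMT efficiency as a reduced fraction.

Answer: 8 steps, 160 useful, 5/8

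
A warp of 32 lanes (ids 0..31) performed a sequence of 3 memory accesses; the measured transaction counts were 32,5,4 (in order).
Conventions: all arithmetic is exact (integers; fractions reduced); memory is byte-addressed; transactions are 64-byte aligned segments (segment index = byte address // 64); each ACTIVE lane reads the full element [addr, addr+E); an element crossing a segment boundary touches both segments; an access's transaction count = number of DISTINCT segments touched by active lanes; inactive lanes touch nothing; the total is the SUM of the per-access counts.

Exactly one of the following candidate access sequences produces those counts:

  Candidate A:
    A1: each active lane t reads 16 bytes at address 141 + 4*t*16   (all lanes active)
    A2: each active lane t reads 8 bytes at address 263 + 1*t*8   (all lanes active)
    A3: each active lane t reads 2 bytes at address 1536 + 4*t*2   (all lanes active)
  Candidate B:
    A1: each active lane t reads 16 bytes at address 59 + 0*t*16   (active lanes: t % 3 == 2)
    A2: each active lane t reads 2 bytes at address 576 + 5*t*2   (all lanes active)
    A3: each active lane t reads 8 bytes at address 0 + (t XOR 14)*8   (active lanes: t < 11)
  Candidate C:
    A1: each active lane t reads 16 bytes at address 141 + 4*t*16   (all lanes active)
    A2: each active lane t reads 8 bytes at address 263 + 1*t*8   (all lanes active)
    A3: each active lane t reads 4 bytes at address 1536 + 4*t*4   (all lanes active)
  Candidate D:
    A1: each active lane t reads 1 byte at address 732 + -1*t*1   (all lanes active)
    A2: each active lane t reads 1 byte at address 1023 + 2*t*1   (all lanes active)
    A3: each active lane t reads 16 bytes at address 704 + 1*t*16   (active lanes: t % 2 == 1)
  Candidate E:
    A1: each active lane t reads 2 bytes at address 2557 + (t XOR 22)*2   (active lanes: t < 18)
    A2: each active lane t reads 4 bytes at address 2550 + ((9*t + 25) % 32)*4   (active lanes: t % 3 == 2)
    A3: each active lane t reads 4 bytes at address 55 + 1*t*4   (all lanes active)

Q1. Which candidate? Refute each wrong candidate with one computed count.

B: A1 gives 2 transactions, not 32
C: A3 gives 8 transactions, not 4
D: A1 gives 2 transactions, not 32
E: A1 gives 1 transaction, not 32
A: all counts match (32,5,4)

Answer: A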